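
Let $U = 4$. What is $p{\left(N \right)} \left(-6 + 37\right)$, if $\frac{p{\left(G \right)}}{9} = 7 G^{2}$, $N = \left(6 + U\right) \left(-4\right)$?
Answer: $3124800$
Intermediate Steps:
$N = -40$ ($N = \left(6 + 4\right) \left(-4\right) = 10 \left(-4\right) = -40$)
$p{\left(G \right)} = 63 G^{2}$ ($p{\left(G \right)} = 9 \cdot 7 G^{2} = 63 G^{2}$)
$p{\left(N \right)} \left(-6 + 37\right) = 63 \left(-40\right)^{2} \left(-6 + 37\right) = 63 \cdot 1600 \cdot 31 = 100800 \cdot 31 = 3124800$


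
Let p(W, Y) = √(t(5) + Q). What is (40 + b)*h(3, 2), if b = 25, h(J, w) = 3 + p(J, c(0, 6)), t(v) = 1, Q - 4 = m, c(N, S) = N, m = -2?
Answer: 195 + 65*√3 ≈ 307.58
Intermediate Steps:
Q = 2 (Q = 4 - 2 = 2)
p(W, Y) = √3 (p(W, Y) = √(1 + 2) = √3)
h(J, w) = 3 + √3
(40 + b)*h(3, 2) = (40 + 25)*(3 + √3) = 65*(3 + √3) = 195 + 65*√3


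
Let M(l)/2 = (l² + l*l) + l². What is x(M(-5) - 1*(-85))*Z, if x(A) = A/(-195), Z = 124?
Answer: -5828/39 ≈ -149.44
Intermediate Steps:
M(l) = 6*l² (M(l) = 2*((l² + l*l) + l²) = 2*((l² + l²) + l²) = 2*(2*l² + l²) = 2*(3*l²) = 6*l²)
x(A) = -A/195 (x(A) = A*(-1/195) = -A/195)
x(M(-5) - 1*(-85))*Z = -(6*(-5)² - 1*(-85))/195*124 = -(6*25 + 85)/195*124 = -(150 + 85)/195*124 = -1/195*235*124 = -47/39*124 = -5828/39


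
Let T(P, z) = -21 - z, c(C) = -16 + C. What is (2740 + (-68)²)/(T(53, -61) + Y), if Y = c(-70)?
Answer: -3682/23 ≈ -160.09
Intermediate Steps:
Y = -86 (Y = -16 - 70 = -86)
(2740 + (-68)²)/(T(53, -61) + Y) = (2740 + (-68)²)/((-21 - 1*(-61)) - 86) = (2740 + 4624)/((-21 + 61) - 86) = 7364/(40 - 86) = 7364/(-46) = 7364*(-1/46) = -3682/23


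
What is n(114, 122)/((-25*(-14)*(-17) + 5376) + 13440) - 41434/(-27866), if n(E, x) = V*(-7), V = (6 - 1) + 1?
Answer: 18997124/12804427 ≈ 1.4836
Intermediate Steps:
V = 6 (V = 5 + 1 = 6)
n(E, x) = -42 (n(E, x) = 6*(-7) = -42)
n(114, 122)/((-25*(-14)*(-17) + 5376) + 13440) - 41434/(-27866) = -42/((-25*(-14)*(-17) + 5376) + 13440) - 41434/(-27866) = -42/((350*(-17) + 5376) + 13440) - 41434*(-1/27866) = -42/((-5950 + 5376) + 13440) + 20717/13933 = -42/(-574 + 13440) + 20717/13933 = -42/12866 + 20717/13933 = -42*1/12866 + 20717/13933 = -3/919 + 20717/13933 = 18997124/12804427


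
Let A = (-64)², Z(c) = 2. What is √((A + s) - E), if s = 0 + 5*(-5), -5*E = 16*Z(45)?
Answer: √101935/5 ≈ 63.854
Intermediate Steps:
A = 4096
E = -32/5 (E = -16*2/5 = -⅕*32 = -32/5 ≈ -6.4000)
s = -25 (s = 0 - 25 = -25)
√((A + s) - E) = √((4096 - 25) - 1*(-32/5)) = √(4071 + 32/5) = √(20387/5) = √101935/5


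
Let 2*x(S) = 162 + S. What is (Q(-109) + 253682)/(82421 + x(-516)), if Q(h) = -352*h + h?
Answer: 291941/82244 ≈ 3.5497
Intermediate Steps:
x(S) = 81 + S/2 (x(S) = (162 + S)/2 = 81 + S/2)
Q(h) = -351*h
(Q(-109) + 253682)/(82421 + x(-516)) = (-351*(-109) + 253682)/(82421 + (81 + (1/2)*(-516))) = (38259 + 253682)/(82421 + (81 - 258)) = 291941/(82421 - 177) = 291941/82244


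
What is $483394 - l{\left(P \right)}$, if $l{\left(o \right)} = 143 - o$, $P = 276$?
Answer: $483527$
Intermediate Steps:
$483394 - l{\left(P \right)} = 483394 - \left(143 - 276\right) = 483394 - -133 = 483394 + 133 = 483527$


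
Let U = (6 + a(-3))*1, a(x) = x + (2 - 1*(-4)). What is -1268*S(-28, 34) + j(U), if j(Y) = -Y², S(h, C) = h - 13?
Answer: 51907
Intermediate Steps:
S(h, C) = -13 + h
a(x) = 6 + x (a(x) = x + (2 + 4) = x + 6 = 6 + x)
U = 9 (U = (6 + (6 - 3))*1 = (6 + 3)*1 = 9*1 = 9)
-1268*S(-28, 34) + j(U) = -1268*(-13 - 28) - 1*9² = -1268*(-41) - 1*81 = 51988 - 81 = 51907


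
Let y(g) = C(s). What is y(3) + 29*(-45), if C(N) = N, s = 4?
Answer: -1301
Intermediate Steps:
y(g) = 4
y(3) + 29*(-45) = 4 + 29*(-45) = 4 - 1305 = -1301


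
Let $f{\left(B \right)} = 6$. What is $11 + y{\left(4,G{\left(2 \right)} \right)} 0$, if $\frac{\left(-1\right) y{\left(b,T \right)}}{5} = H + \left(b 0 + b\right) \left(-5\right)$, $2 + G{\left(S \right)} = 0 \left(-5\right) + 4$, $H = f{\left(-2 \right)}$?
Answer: $11$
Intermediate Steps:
$H = 6$
$G{\left(S \right)} = 2$ ($G{\left(S \right)} = -2 + \left(0 \left(-5\right) + 4\right) = -2 + \left(0 + 4\right) = -2 + 4 = 2$)
$y{\left(b,T \right)} = -30 + 25 b$ ($y{\left(b,T \right)} = - 5 \left(6 + \left(b 0 + b\right) \left(-5\right)\right) = - 5 \left(6 + \left(0 + b\right) \left(-5\right)\right) = - 5 \left(6 + b \left(-5\right)\right) = - 5 \left(6 - 5 b\right) = -30 + 25 b$)
$11 + y{\left(4,G{\left(2 \right)} \right)} 0 = 11 + \left(-30 + 25 \cdot 4\right) 0 = 11 + \left(-30 + 100\right) 0 = 11 + 70 \cdot 0 = 11 + 0 = 11$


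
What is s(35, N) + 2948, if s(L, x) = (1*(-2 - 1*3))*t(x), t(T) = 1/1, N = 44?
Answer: 2943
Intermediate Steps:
t(T) = 1
s(L, x) = -5 (s(L, x) = (1*(-2 - 1*3))*1 = (1*(-2 - 3))*1 = (1*(-5))*1 = -5*1 = -5)
s(35, N) + 2948 = -5 + 2948 = 2943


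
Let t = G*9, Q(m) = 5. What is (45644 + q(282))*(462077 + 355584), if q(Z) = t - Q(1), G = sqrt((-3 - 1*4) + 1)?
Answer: 37317230379 + 7358949*I*sqrt(6) ≈ 3.7317e+10 + 1.8026e+7*I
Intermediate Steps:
G = I*sqrt(6) (G = sqrt((-3 - 4) + 1) = sqrt(-7 + 1) = sqrt(-6) = I*sqrt(6) ≈ 2.4495*I)
t = 9*I*sqrt(6) (t = (I*sqrt(6))*9 = 9*I*sqrt(6) ≈ 22.045*I)
q(Z) = -5 + 9*I*sqrt(6) (q(Z) = 9*I*sqrt(6) - 1*5 = 9*I*sqrt(6) - 5 = -5 + 9*I*sqrt(6))
(45644 + q(282))*(462077 + 355584) = (45644 + (-5 + 9*I*sqrt(6)))*(462077 + 355584) = (45639 + 9*I*sqrt(6))*817661 = 37317230379 + 7358949*I*sqrt(6)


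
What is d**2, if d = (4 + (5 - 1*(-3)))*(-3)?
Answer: 1296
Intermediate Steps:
d = -36 (d = (4 + (5 + 3))*(-3) = (4 + 8)*(-3) = 12*(-3) = -36)
d**2 = (-36)**2 = 1296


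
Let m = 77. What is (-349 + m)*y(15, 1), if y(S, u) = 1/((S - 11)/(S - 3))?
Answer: -816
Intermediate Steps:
y(S, u) = (-3 + S)/(-11 + S) (y(S, u) = 1/((-11 + S)/(-3 + S)) = (-3 + S)/(-11 + S))
(-349 + m)*y(15, 1) = (-349 + 77)*((-3 + 15)/(-11 + 15)) = -272*12/4 = -68*12 = -272*3 = -816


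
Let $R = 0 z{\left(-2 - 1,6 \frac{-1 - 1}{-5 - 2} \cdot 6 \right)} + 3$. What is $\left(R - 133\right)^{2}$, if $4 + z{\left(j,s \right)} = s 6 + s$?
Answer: $16900$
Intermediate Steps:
$z{\left(j,s \right)} = -4 + 7 s$ ($z{\left(j,s \right)} = -4 + \left(s 6 + s\right) = -4 + \left(6 s + s\right) = -4 + 7 s$)
$R = 3$ ($R = 0 \left(-4 + 7 \cdot 6 \frac{-1 - 1}{-5 - 2} \cdot 6\right) + 3 = 0 \left(-4 + 7 \cdot 6 \left(- \frac{2}{-7}\right) 6\right) + 3 = 0 \left(-4 + 7 \cdot 6 \left(\left(-2\right) \left(- \frac{1}{7}\right)\right) 6\right) + 3 = 0 \left(-4 + 7 \cdot 6 \cdot \frac{2}{7} \cdot 6\right) + 3 = 0 \left(-4 + 7 \cdot \frac{12}{7} \cdot 6\right) + 3 = 0 \left(-4 + 7 \cdot \frac{72}{7}\right) + 3 = 0 \left(-4 + 72\right) + 3 = 0 \cdot 68 + 3 = 0 + 3 = 3$)
$\left(R - 133\right)^{2} = \left(3 - 133\right)^{2} = \left(-130\right)^{2} = 16900$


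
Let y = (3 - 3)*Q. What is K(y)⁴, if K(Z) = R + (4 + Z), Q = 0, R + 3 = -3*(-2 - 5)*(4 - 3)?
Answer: 234256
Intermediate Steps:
R = 18 (R = -3 - 3*(-2 - 5)*(4 - 3) = -3 - (-21) = -3 - 3*(-7) = -3 + 21 = 18)
y = 0 (y = (3 - 3)*0 = 0*0 = 0)
K(Z) = 22 + Z (K(Z) = 18 + (4 + Z) = 22 + Z)
K(y)⁴ = (22 + 0)⁴ = 22⁴ = 234256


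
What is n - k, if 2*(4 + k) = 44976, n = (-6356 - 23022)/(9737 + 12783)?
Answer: -253184529/11260 ≈ -22485.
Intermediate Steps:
n = -14689/11260 (n = -29378/22520 = -29378*1/22520 = -14689/11260 ≈ -1.3045)
k = 22484 (k = -4 + (½)*44976 = -4 + 22488 = 22484)
n - k = -14689/11260 - 1*22484 = -14689/11260 - 22484 = -253184529/11260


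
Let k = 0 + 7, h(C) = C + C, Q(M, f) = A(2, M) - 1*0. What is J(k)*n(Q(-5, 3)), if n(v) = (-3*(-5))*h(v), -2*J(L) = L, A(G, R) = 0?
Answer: 0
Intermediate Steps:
Q(M, f) = 0 (Q(M, f) = 0 - 1*0 = 0 + 0 = 0)
h(C) = 2*C
k = 7
J(L) = -L/2
n(v) = 30*v (n(v) = (-3*(-5))*(2*v) = 15*(2*v) = 30*v)
J(k)*n(Q(-5, 3)) = (-½*7)*(30*0) = -7/2*0 = 0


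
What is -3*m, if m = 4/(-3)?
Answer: 4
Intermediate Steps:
m = -4/3 (m = 4*(-1/3) = -4/3 ≈ -1.3333)
-3*m = -3*(-4/3) = 4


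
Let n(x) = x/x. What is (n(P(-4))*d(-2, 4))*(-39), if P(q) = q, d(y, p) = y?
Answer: 78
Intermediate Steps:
n(x) = 1
(n(P(-4))*d(-2, 4))*(-39) = (1*(-2))*(-39) = -2*(-39) = 78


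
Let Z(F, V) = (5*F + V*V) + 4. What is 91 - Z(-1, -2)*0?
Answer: 91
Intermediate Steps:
Z(F, V) = 4 + V**2 + 5*F (Z(F, V) = (5*F + V**2) + 4 = (V**2 + 5*F) + 4 = 4 + V**2 + 5*F)
91 - Z(-1, -2)*0 = 91 - (4 + (-2)**2 + 5*(-1))*0 = 91 - (4 + 4 - 5)*0 = 91 - 3*0 = 91 - 1*0 = 91 + 0 = 91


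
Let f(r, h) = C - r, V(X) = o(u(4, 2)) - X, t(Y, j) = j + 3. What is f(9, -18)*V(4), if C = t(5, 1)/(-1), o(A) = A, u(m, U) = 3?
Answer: 13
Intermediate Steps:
t(Y, j) = 3 + j
C = -4 (C = (3 + 1)/(-1) = 4*(-1) = -4)
V(X) = 3 - X
f(r, h) = -4 - r
f(9, -18)*V(4) = (-4 - 1*9)*(3 - 1*4) = (-4 - 9)*(3 - 4) = -13*(-1) = 13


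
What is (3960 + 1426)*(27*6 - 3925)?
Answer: -20267518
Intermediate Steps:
(3960 + 1426)*(27*6 - 3925) = 5386*(162 - 3925) = 5386*(-3763) = -20267518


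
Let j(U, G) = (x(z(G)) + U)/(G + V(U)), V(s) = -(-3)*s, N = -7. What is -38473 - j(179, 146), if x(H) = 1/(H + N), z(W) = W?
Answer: -3652536083/94937 ≈ -38473.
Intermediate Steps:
x(H) = 1/(-7 + H) (x(H) = 1/(H - 7) = 1/(-7 + H))
V(s) = 3*s
j(U, G) = (U + 1/(-7 + G))/(G + 3*U) (j(U, G) = (1/(-7 + G) + U)/(G + 3*U) = (U + 1/(-7 + G))/(G + 3*U))
-38473 - j(179, 146) = -38473 - (1 + 179*(-7 + 146))/((-7 + 146)*(146 + 3*179)) = -38473 - (1 + 179*139)/(139*(146 + 537)) = -38473 - (1 + 24881)/(139*683) = -38473 - 24882/(139*683) = -38473 - 1*24882/94937 = -38473 - 24882/94937 = -3652536083/94937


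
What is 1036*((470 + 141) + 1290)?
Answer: 1969436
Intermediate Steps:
1036*((470 + 141) + 1290) = 1036*(611 + 1290) = 1036*1901 = 1969436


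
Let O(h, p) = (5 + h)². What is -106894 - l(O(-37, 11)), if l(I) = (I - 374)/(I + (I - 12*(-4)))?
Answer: -112025237/1048 ≈ -1.0689e+5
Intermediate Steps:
l(I) = (-374 + I)/(48 + 2*I) (l(I) = (-374 + I)/(I + (I + 48)) = (-374 + I)/(I + (48 + I)) = (-374 + I)/(48 + 2*I))
-106894 - l(O(-37, 11)) = -106894 - (-374 + (5 - 37)²)/(2*(24 + (5 - 37)²)) = -106894 - (-374 + (-32)²)/(2*(24 + (-32)²)) = -106894 - (-374 + 1024)/(2*(24 + 1024)) = -106894 - 650/(2*1048) = -106894 - 1*325/1048 = -106894 - 325/1048 = -112025237/1048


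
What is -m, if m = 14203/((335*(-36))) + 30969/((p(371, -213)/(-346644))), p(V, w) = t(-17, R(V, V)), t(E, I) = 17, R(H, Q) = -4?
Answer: 129466729755611/205020 ≈ 6.3148e+8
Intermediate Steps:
p(V, w) = 17
m = -129466729755611/205020 (m = 14203/((335*(-36))) + 30969/((17/(-346644))) = 14203/(-12060) + 30969/((17*(-1/346644))) = 14203*(-1/12060) + 30969/(-17/346644) = -14203/12060 + 30969*(-346644/17) = -14203/12060 - 10735218036/17 = -129466729755611/205020 ≈ -6.3148e+8)
-m = -1*(-129466729755611/205020) = 129466729755611/205020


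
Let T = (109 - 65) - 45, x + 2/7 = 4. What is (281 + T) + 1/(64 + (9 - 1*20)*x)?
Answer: 45367/162 ≈ 280.04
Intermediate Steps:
x = 26/7 (x = -2/7 + 4 = 26/7 ≈ 3.7143)
T = -1 (T = 44 - 45 = -1)
(281 + T) + 1/(64 + (9 - 1*20)*x) = (281 - 1) + 1/(64 + (9 - 1*20)*(26/7)) = 280 + 1/(64 + (9 - 20)*(26/7)) = 280 + 1/(64 - 11*26/7) = 280 + 1/(64 - 286/7) = 280 + 1/(162/7) = 280 + 7/162 = 45367/162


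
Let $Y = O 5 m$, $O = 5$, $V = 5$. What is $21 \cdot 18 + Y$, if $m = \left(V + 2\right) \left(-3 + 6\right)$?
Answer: $903$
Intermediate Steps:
$m = 21$ ($m = \left(5 + 2\right) \left(-3 + 6\right) = 7 \cdot 3 = 21$)
$Y = 525$ ($Y = 5 \cdot 5 \cdot 21 = 25 \cdot 21 = 525$)
$21 \cdot 18 + Y = 21 \cdot 18 + 525 = 378 + 525 = 903$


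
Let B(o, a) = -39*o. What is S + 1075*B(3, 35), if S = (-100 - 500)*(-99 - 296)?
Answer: 111225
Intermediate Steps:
S = 237000 (S = -600*(-395) = 237000)
S + 1075*B(3, 35) = 237000 + 1075*(-39*3) = 237000 + 1075*(-117) = 237000 - 125775 = 111225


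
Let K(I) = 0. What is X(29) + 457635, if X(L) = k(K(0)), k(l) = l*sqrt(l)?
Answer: 457635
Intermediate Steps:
k(l) = l**(3/2)
X(L) = 0 (X(L) = 0**(3/2) = 0)
X(29) + 457635 = 0 + 457635 = 457635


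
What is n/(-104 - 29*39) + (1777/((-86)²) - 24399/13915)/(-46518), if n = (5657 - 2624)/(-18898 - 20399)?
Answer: 1471866255274661/15489458767449312360 ≈ 9.5024e-5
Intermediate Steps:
n = -1011/13099 (n = 3033/(-39297) = 3033*(-1/39297) = -1011/13099 ≈ -0.077181)
n/(-104 - 29*39) + (1777/((-86)²) - 24399/13915)/(-46518) = -1011/(13099*(-104 - 29*39)) + (1777/((-86)²) - 24399/13915)/(-46518) = -1011/(13099*(-104 - 1131)) + (1777/7396 - 24399*1/13915)*(-1/46518) = -1011/13099/(-1235) + (1777*(1/7396) - 24399/13915)*(-1/46518) = -1011/13099*(-1/1235) + (1777/7396 - 24399/13915)*(-1/46518) = 1011/16177265 - 155728049/102915340*(-1/46518) = 1011/16177265 + 155728049/4787415786120 = 1471866255274661/15489458767449312360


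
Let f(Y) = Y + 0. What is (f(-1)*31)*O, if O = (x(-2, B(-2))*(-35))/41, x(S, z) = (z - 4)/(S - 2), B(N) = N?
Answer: 3255/82 ≈ 39.695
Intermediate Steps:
f(Y) = Y
x(S, z) = (-4 + z)/(-2 + S)
O = -105/82 (O = (((-4 - 2)/(-2 - 2))*(-35))/41 = ((-6/(-4))*(-35))*(1/41) = (-¼*(-6)*(-35))*(1/41) = ((3/2)*(-35))*(1/41) = -105/2*1/41 = -105/82 ≈ -1.2805)
(f(-1)*31)*O = -1*31*(-105/82) = -31*(-105/82) = 3255/82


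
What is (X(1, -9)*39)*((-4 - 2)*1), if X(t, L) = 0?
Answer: 0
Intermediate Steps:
(X(1, -9)*39)*((-4 - 2)*1) = (0*39)*((-4 - 2)*1) = 0*(-6*1) = 0*(-6) = 0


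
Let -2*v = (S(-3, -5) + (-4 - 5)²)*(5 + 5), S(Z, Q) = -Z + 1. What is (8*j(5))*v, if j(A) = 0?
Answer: 0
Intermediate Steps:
S(Z, Q) = 1 - Z
v = -425 (v = -((1 - 1*(-3)) + (-4 - 5)²)*(5 + 5)/2 = -((1 + 3) + (-9)²)*10/2 = -(4 + 81)*10/2 = -85*10/2 = -½*850 = -425)
(8*j(5))*v = (8*0)*(-425) = 0*(-425) = 0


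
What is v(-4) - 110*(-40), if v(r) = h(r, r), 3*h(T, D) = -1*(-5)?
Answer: 13205/3 ≈ 4401.7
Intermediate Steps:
h(T, D) = 5/3 (h(T, D) = (-1*(-5))/3 = (1/3)*5 = 5/3)
v(r) = 5/3
v(-4) - 110*(-40) = 5/3 - 110*(-40) = 5/3 + 4400 = 13205/3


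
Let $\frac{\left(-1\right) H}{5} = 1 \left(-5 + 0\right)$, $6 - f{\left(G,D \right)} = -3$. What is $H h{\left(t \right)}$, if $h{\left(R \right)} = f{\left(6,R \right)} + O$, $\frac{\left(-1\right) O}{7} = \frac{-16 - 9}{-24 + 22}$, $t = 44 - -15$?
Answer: $- \frac{3925}{2} \approx -1962.5$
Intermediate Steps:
$t = 59$ ($t = 44 + 15 = 59$)
$O = - \frac{175}{2}$ ($O = - 7 \frac{-16 - 9}{-24 + 22} = - 7 \left(- \frac{25}{-2}\right) = - 7 \left(\left(-25\right) \left(- \frac{1}{2}\right)\right) = \left(-7\right) \frac{25}{2} = - \frac{175}{2} \approx -87.5$)
$f{\left(G,D \right)} = 9$ ($f{\left(G,D \right)} = 6 - -3 = 6 + 3 = 9$)
$H = 25$ ($H = - 5 \cdot 1 \left(-5 + 0\right) = - 5 \cdot 1 \left(-5\right) = \left(-5\right) \left(-5\right) = 25$)
$h{\left(R \right)} = - \frac{157}{2}$ ($h{\left(R \right)} = 9 - \frac{175}{2} = - \frac{157}{2}$)
$H h{\left(t \right)} = 25 \left(- \frac{157}{2}\right) = - \frac{3925}{2}$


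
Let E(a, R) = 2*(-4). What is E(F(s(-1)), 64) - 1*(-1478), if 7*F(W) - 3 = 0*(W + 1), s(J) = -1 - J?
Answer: 1470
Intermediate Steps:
F(W) = 3/7 (F(W) = 3/7 + (0*(W + 1))/7 = 3/7 + (0*(1 + W))/7 = 3/7 + (⅐)*0 = 3/7 + 0 = 3/7)
E(a, R) = -8
E(F(s(-1)), 64) - 1*(-1478) = -8 - 1*(-1478) = -8 + 1478 = 1470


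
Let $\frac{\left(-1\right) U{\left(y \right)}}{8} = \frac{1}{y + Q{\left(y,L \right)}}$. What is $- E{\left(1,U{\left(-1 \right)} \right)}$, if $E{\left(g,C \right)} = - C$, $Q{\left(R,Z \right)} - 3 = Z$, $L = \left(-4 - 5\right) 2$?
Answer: $\frac{1}{2} \approx 0.5$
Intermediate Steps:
$L = -18$ ($L = \left(-9\right) 2 = -18$)
$Q{\left(R,Z \right)} = 3 + Z$
$U{\left(y \right)} = - \frac{8}{-15 + y}$ ($U{\left(y \right)} = - \frac{8}{y + \left(3 - 18\right)} = - \frac{8}{y - 15} = - \frac{8}{-15 + y}$)
$- E{\left(1,U{\left(-1 \right)} \right)} = - \left(-1\right) \left(- \frac{8}{-15 - 1}\right) = - \left(-1\right) \left(- \frac{8}{-16}\right) = - \left(-1\right) \left(\left(-8\right) \left(- \frac{1}{16}\right)\right) = - \frac{-1}{2} = \left(-1\right) \left(- \frac{1}{2}\right) = \frac{1}{2}$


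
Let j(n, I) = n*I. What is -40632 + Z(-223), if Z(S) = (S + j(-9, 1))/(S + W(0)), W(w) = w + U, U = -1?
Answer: -1137667/28 ≈ -40631.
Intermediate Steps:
j(n, I) = I*n
W(w) = -1 + w (W(w) = w - 1 = -1 + w)
Z(S) = (-9 + S)/(-1 + S) (Z(S) = (S + 1*(-9))/(S + (-1 + 0)) = (S - 9)/(S - 1) = (-9 + S)/(-1 + S))
-40632 + Z(-223) = -40632 + (-9 - 223)/(-1 - 223) = -40632 - 232/(-224) = -40632 - 1/224*(-232) = -40632 + 29/28 = -1137667/28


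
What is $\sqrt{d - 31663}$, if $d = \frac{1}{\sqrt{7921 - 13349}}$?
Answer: $\frac{\sqrt{-233223198748 - 2714 i \sqrt{1357}}}{2714} \approx 3.8139 \cdot 10^{-5} - 177.94 i$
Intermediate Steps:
$d = - \frac{i \sqrt{1357}}{2714}$ ($d = \frac{1}{\sqrt{-5428}} = \frac{1}{2 i \sqrt{1357}} = - \frac{i \sqrt{1357}}{2714} \approx - 0.013573 i$)
$\sqrt{d - 31663} = \sqrt{- \frac{i \sqrt{1357}}{2714} - 31663} = \sqrt{-31663 - \frac{i \sqrt{1357}}{2714}}$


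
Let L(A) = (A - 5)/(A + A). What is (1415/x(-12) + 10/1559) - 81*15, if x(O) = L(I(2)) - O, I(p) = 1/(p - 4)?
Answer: -12376831/10913 ≈ -1134.1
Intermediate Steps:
I(p) = 1/(-4 + p)
L(A) = (-5 + A)/(2*A) (L(A) = (-5 + A)/((2*A)) = (-5 + A)*(1/(2*A)) = (-5 + A)/(2*A))
x(O) = 11/2 - O (x(O) = (-5 + 1/(-4 + 2))/(2*(1/(-4 + 2))) - O = (-5 + 1/(-2))/(2*(1/(-2))) - O = (-5 - ½)/(2*(-½)) - O = (½)*(-2)*(-11/2) - O = 11/2 - O)
(1415/x(-12) + 10/1559) - 81*15 = (1415/(11/2 - 1*(-12)) + 10/1559) - 81*15 = (1415/(11/2 + 12) + 10*(1/1559)) - 1215 = (1415/(35/2) + 10/1559) - 1215 = (1415*(2/35) + 10/1559) - 1215 = (566/7 + 10/1559) - 1215 = 882464/10913 - 1215 = -12376831/10913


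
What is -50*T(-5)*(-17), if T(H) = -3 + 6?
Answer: 2550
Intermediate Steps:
T(H) = 3
-50*T(-5)*(-17) = -50*3*(-17) = -150*(-17) = 2550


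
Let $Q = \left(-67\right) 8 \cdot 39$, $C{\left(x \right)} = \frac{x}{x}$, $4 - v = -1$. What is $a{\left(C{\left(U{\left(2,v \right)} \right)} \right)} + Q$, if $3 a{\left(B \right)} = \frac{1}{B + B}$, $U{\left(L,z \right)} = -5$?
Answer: $- \frac{125423}{6} \approx -20904.0$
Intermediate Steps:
$v = 5$ ($v = 4 - -1 = 4 + 1 = 5$)
$C{\left(x \right)} = 1$
$a{\left(B \right)} = \frac{1}{6 B}$ ($a{\left(B \right)} = \frac{1}{3 \left(B + B\right)} = \frac{1}{3 \cdot 2 B} = \frac{\frac{1}{2} \frac{1}{B}}{3} = \frac{1}{6 B}$)
$Q = -20904$ ($Q = \left(-536\right) 39 = -20904$)
$a{\left(C{\left(U{\left(2,v \right)} \right)} \right)} + Q = \frac{1}{6 \cdot 1} - 20904 = \frac{1}{6} \cdot 1 - 20904 = \frac{1}{6} - 20904 = - \frac{125423}{6}$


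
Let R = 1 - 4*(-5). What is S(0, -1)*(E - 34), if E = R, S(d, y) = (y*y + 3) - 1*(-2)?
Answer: -78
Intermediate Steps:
S(d, y) = 5 + y² (S(d, y) = (y² + 3) + 2 = (3 + y²) + 2 = 5 + y²)
R = 21 (R = 1 + 20 = 21)
E = 21
S(0, -1)*(E - 34) = (5 + (-1)²)*(21 - 34) = (5 + 1)*(-13) = 6*(-13) = -78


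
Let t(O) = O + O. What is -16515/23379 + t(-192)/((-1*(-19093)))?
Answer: -108099477/148791749 ≈ -0.72651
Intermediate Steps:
t(O) = 2*O
-16515/23379 + t(-192)/((-1*(-19093))) = -16515/23379 + (2*(-192))/((-1*(-19093))) = -16515*1/23379 - 384/19093 = -5505/7793 - 384*1/19093 = -5505/7793 - 384/19093 = -108099477/148791749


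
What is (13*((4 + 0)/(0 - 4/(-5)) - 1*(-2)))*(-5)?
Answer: -455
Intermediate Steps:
(13*((4 + 0)/(0 - 4/(-5)) - 1*(-2)))*(-5) = (13*(4/(0 - 4*(-⅕)) + 2))*(-5) = (13*(4/(0 + ⅘) + 2))*(-5) = (13*(4/(⅘) + 2))*(-5) = (13*(4*(5/4) + 2))*(-5) = (13*(5 + 2))*(-5) = (13*7)*(-5) = 91*(-5) = -455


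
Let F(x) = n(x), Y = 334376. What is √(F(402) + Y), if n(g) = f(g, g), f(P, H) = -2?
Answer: √334374 ≈ 578.25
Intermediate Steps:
n(g) = -2
F(x) = -2
√(F(402) + Y) = √(-2 + 334376) = √334374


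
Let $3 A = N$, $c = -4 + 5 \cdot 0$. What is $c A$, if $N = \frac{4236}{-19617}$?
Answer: $\frac{5648}{19617} \approx 0.28791$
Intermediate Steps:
$c = -4$ ($c = -4 + 0 = -4$)
$N = - \frac{1412}{6539}$ ($N = 4236 \left(- \frac{1}{19617}\right) = - \frac{1412}{6539} \approx -0.21594$)
$A = - \frac{1412}{19617}$ ($A = \frac{1}{3} \left(- \frac{1412}{6539}\right) = - \frac{1412}{19617} \approx -0.071978$)
$c A = \left(-4\right) \left(- \frac{1412}{19617}\right) = \frac{5648}{19617}$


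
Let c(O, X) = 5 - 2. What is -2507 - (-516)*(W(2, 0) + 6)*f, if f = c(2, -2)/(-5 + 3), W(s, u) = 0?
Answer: -7151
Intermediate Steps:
c(O, X) = 3
f = -3/2 (f = 3/(-5 + 3) = 3/(-2) = 3*(-½) = -3/2 ≈ -1.5000)
-2507 - (-516)*(W(2, 0) + 6)*f = -2507 - (-516)*(0 + 6)*(-3/2) = -2507 - (-516)*6*(-3/2) = -2507 - (-516)*(-9) = -2507 - 1*4644 = -2507 - 4644 = -7151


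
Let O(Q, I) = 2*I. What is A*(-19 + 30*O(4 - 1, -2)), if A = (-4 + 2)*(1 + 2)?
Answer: 834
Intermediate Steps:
A = -6 (A = -2*3 = -6)
A*(-19 + 30*O(4 - 1, -2)) = -6*(-19 + 30*(2*(-2))) = -6*(-19 + 30*(-4)) = -6*(-19 - 120) = -6*(-139) = 834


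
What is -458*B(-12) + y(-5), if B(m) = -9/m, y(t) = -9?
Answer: -705/2 ≈ -352.50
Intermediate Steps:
-458*B(-12) + y(-5) = -(-4122)/(-12) - 9 = -(-4122)*(-1)/12 - 9 = -458*¾ - 9 = -687/2 - 9 = -705/2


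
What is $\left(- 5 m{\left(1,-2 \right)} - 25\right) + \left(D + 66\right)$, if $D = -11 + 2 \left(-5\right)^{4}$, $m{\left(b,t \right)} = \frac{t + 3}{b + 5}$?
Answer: $\frac{7675}{6} \approx 1279.2$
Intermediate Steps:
$m{\left(b,t \right)} = \frac{3 + t}{5 + b}$
$D = 1239$ ($D = -11 + 2 \cdot 625 = -11 + 1250 = 1239$)
$\left(- 5 m{\left(1,-2 \right)} - 25\right) + \left(D + 66\right) = \left(- 5 \frac{3 - 2}{5 + 1} - 25\right) + \left(1239 + 66\right) = \left(- 5 \cdot \frac{1}{6} \cdot 1 - 25\right) + 1305 = \left(\left(-5\right) \frac{1}{6} - 25\right) + 1305 = \left(- \frac{5}{6} - 25\right) + 1305 = - \frac{155}{6} + 1305 = \frac{7675}{6}$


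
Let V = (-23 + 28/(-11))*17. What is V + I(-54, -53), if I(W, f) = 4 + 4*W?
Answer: -7109/11 ≈ -646.27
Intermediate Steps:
V = -4777/11 (V = (-23 + 28*(-1/11))*17 = (-23 - 28/11)*17 = -281/11*17 = -4777/11 ≈ -434.27)
V + I(-54, -53) = -4777/11 + (4 + 4*(-54)) = -4777/11 + (4 - 216) = -4777/11 - 212 = -7109/11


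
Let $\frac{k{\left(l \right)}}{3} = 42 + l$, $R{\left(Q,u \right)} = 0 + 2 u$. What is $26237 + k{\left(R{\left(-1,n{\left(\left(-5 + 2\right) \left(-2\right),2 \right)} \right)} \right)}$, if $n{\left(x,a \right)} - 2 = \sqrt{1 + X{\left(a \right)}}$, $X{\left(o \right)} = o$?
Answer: $26375 + 6 \sqrt{3} \approx 26385.0$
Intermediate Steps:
$n{\left(x,a \right)} = 2 + \sqrt{1 + a}$
$R{\left(Q,u \right)} = 2 u$
$k{\left(l \right)} = 126 + 3 l$ ($k{\left(l \right)} = 3 \left(42 + l\right) = 126 + 3 l$)
$26237 + k{\left(R{\left(-1,n{\left(\left(-5 + 2\right) \left(-2\right),2 \right)} \right)} \right)} = 26237 + \left(126 + 3 \cdot 2 \left(2 + \sqrt{1 + 2}\right)\right) = 26237 + \left(126 + 3 \cdot 2 \left(2 + \sqrt{3}\right)\right) = 26237 + \left(126 + 3 \left(4 + 2 \sqrt{3}\right)\right) = 26237 + \left(126 + \left(12 + 6 \sqrt{3}\right)\right) = 26237 + \left(138 + 6 \sqrt{3}\right) = 26375 + 6 \sqrt{3}$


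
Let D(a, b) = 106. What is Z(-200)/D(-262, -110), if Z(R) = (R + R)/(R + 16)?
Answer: 25/1219 ≈ 0.020509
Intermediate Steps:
Z(R) = 2*R/(16 + R) (Z(R) = (2*R)/(16 + R) = 2*R/(16 + R))
Z(-200)/D(-262, -110) = (2*(-200)/(16 - 200))/106 = (2*(-200)/(-184))*(1/106) = (2*(-200)*(-1/184))*(1/106) = (50/23)*(1/106) = 25/1219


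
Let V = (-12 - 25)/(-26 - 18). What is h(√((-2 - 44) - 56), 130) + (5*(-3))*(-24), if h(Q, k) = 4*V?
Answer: 3997/11 ≈ 363.36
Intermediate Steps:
V = 37/44 (V = -37/(-44) = -37*(-1/44) = 37/44 ≈ 0.84091)
h(Q, k) = 37/11 (h(Q, k) = 4*(37/44) = 37/11)
h(√((-2 - 44) - 56), 130) + (5*(-3))*(-24) = 37/11 + (5*(-3))*(-24) = 37/11 - 15*(-24) = 37/11 + 360 = 3997/11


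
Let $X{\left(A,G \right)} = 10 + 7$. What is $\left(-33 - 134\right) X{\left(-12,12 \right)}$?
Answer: $-2839$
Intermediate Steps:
$X{\left(A,G \right)} = 17$
$\left(-33 - 134\right) X{\left(-12,12 \right)} = \left(-33 - 134\right) 17 = \left(-167\right) 17 = -2839$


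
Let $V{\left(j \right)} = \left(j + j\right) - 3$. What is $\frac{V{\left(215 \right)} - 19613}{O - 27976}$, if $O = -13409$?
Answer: $\frac{19186}{41385} \approx 0.4636$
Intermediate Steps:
$V{\left(j \right)} = -3 + 2 j$ ($V{\left(j \right)} = 2 j - 3 = -3 + 2 j$)
$\frac{V{\left(215 \right)} - 19613}{O - 27976} = \frac{\left(-3 + 2 \cdot 215\right) - 19613}{-13409 - 27976} = \frac{\left(-3 + 430\right) - 19613}{-41385} = \left(427 - 19613\right) \left(- \frac{1}{41385}\right) = \left(-19186\right) \left(- \frac{1}{41385}\right) = \frac{19186}{41385}$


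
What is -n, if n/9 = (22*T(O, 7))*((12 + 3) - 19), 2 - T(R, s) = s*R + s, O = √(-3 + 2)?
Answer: -3960 - 5544*I ≈ -3960.0 - 5544.0*I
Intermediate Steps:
O = I (O = √(-1) = I ≈ 1.0*I)
T(R, s) = 2 - s - R*s (T(R, s) = 2 - (s*R + s) = 2 - (R*s + s) = 2 - (s + R*s) = 2 + (-s - R*s) = 2 - s - R*s)
n = 3960 + 5544*I (n = 9*((22*(2 - 1*7 - 1*I*7))*((12 + 3) - 19)) = 9*((22*(2 - 7 - 7*I))*(15 - 19)) = 9*((22*(-5 - 7*I))*(-4)) = 9*((-110 - 154*I)*(-4)) = 9*(440 + 616*I) = 3960 + 5544*I ≈ 3960.0 + 5544.0*I)
-n = -(3960 + 5544*I) = -3960 - 5544*I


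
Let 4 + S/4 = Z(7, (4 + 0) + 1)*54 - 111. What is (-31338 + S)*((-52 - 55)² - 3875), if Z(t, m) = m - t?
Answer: -244110020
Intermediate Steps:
S = -892 (S = -16 + 4*((((4 + 0) + 1) - 1*7)*54 - 111) = -16 + 4*(((4 + 1) - 7)*54 - 111) = -16 + 4*((5 - 7)*54 - 111) = -16 + 4*(-2*54 - 111) = -16 + 4*(-108 - 111) = -16 + 4*(-219) = -16 - 876 = -892)
(-31338 + S)*((-52 - 55)² - 3875) = (-31338 - 892)*((-52 - 55)² - 3875) = -32230*((-107)² - 3875) = -32230*(11449 - 3875) = -32230*7574 = -244110020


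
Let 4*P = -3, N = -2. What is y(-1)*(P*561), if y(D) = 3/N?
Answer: 5049/8 ≈ 631.13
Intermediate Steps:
P = -3/4 (P = (1/4)*(-3) = -3/4 ≈ -0.75000)
y(D) = -3/2 (y(D) = 3/(-2) = 3*(-1/2) = -3/2)
y(-1)*(P*561) = -(-9)*561/8 = -3/2*(-1683/4) = 5049/8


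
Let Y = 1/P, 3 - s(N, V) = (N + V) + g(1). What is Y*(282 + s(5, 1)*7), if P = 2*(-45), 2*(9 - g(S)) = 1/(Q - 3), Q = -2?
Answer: -1973/900 ≈ -2.1922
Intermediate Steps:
g(S) = 91/10 (g(S) = 9 - 1/(2*(-2 - 3)) = 9 - 1/2/(-5) = 9 - 1/2*(-1/5) = 9 + 1/10 = 91/10)
s(N, V) = -61/10 - N - V (s(N, V) = 3 - ((N + V) + 91/10) = 3 - (91/10 + N + V) = 3 + (-91/10 - N - V) = -61/10 - N - V)
P = -90
Y = -1/90 (Y = 1/(-90) = -1/90 ≈ -0.011111)
Y*(282 + s(5, 1)*7) = -(282 + (-61/10 - 1*5 - 1*1)*7)/90 = -(282 + (-61/10 - 5 - 1)*7)/90 = -(282 - 121/10*7)/90 = -(282 - 847/10)/90 = -1/90*1973/10 = -1973/900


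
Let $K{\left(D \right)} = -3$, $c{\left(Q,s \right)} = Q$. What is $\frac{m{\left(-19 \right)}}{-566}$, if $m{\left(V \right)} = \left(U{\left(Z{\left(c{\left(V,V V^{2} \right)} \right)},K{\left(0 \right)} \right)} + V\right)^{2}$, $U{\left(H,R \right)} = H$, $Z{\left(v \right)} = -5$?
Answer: $- \frac{288}{283} \approx -1.0177$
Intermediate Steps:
$m{\left(V \right)} = \left(-5 + V\right)^{2}$
$\frac{m{\left(-19 \right)}}{-566} = \frac{\left(-5 - 19\right)^{2}}{-566} = \left(-24\right)^{2} \left(- \frac{1}{566}\right) = 576 \left(- \frac{1}{566}\right) = - \frac{288}{283}$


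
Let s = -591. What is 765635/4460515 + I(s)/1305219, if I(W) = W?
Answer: 66445678980/388129928519 ≈ 0.17119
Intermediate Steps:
765635/4460515 + I(s)/1305219 = 765635/4460515 - 591/1305219 = 765635*(1/4460515) - 591*1/1305219 = 153127/892103 - 197/435073 = 66445678980/388129928519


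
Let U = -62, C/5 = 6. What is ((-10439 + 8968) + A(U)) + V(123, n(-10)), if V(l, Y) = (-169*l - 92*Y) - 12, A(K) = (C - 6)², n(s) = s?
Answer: -20774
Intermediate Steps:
C = 30 (C = 5*6 = 30)
A(K) = 576 (A(K) = (30 - 6)² = 24² = 576)
V(l, Y) = -12 - 169*l - 92*Y
((-10439 + 8968) + A(U)) + V(123, n(-10)) = ((-10439 + 8968) + 576) + (-12 - 169*123 - 92*(-10)) = (-1471 + 576) + (-12 - 20787 + 920) = -895 - 19879 = -20774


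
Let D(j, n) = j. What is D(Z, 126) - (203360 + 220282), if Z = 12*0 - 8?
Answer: -423650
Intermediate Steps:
Z = -8 (Z = 0 - 8 = -8)
D(Z, 126) - (203360 + 220282) = -8 - (203360 + 220282) = -8 - 1*423642 = -8 - 423642 = -423650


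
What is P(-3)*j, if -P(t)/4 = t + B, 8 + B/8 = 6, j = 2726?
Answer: 207176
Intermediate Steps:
B = -16 (B = -64 + 8*6 = -64 + 48 = -16)
P(t) = 64 - 4*t (P(t) = -4*(t - 16) = -4*(-16 + t) = 64 - 4*t)
P(-3)*j = (64 - 4*(-3))*2726 = (64 + 12)*2726 = 76*2726 = 207176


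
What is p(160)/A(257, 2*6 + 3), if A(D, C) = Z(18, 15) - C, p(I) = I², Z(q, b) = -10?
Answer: -1024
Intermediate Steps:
A(D, C) = -10 - C
p(160)/A(257, 2*6 + 3) = 160²/(-10 - (2*6 + 3)) = 25600/(-10 - (12 + 3)) = 25600/(-10 - 1*15) = 25600/(-10 - 15) = 25600/(-25) = 25600*(-1/25) = -1024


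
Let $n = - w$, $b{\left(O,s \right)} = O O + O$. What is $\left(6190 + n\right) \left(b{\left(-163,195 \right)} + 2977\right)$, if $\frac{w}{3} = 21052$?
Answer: $-1673831978$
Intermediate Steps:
$w = 63156$ ($w = 3 \cdot 21052 = 63156$)
$b{\left(O,s \right)} = O + O^{2}$ ($b{\left(O,s \right)} = O^{2} + O = O + O^{2}$)
$n = -63156$ ($n = \left(-1\right) 63156 = -63156$)
$\left(6190 + n\right) \left(b{\left(-163,195 \right)} + 2977\right) = \left(6190 - 63156\right) \left(- 163 \left(1 - 163\right) + 2977\right) = - 56966 \left(\left(-163\right) \left(-162\right) + 2977\right) = - 56966 \left(26406 + 2977\right) = \left(-56966\right) 29383 = -1673831978$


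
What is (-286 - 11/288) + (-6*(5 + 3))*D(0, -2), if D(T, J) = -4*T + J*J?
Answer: -137675/288 ≈ -478.04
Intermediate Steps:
D(T, J) = J² - 4*T (D(T, J) = -4*T + J² = J² - 4*T)
(-286 - 11/288) + (-6*(5 + 3))*D(0, -2) = (-286 - 11/288) + (-6*(5 + 3))*((-2)² - 4*0) = (-286 - 11*1/288) + (-6*8)*(4 + 0) = (-286 - 11/288) - 48*4 = -82379/288 - 192 = -137675/288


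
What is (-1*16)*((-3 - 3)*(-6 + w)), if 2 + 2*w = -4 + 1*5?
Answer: -624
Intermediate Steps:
w = -1/2 (w = -1 + (-4 + 1*5)/2 = -1 + (-4 + 5)/2 = -1 + (1/2)*1 = -1 + 1/2 = -1/2 ≈ -0.50000)
(-1*16)*((-3 - 3)*(-6 + w)) = (-1*16)*((-3 - 3)*(-6 - 1/2)) = -(-96)*(-13)/2 = -16*39 = -624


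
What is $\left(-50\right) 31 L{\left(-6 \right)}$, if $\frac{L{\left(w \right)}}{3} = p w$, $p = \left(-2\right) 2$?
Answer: $-111600$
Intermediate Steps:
$p = -4$
$L{\left(w \right)} = - 12 w$ ($L{\left(w \right)} = 3 \left(- 4 w\right) = - 12 w$)
$\left(-50\right) 31 L{\left(-6 \right)} = \left(-50\right) 31 \left(\left(-12\right) \left(-6\right)\right) = \left(-1550\right) 72 = -111600$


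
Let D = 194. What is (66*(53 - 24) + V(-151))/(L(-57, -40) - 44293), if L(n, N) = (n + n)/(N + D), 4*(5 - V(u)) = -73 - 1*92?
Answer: -603757/13642472 ≈ -0.044256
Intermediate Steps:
V(u) = 185/4 (V(u) = 5 - (-73 - 1*92)/4 = 5 - (-73 - 92)/4 = 5 - ¼*(-165) = 5 + 165/4 = 185/4)
L(n, N) = 2*n/(194 + N) (L(n, N) = (n + n)/(N + 194) = (2*n)/(194 + N) = 2*n/(194 + N))
(66*(53 - 24) + V(-151))/(L(-57, -40) - 44293) = (66*(53 - 24) + 185/4)/(2*(-57)/(194 - 40) - 44293) = (66*29 + 185/4)/(2*(-57)/154 - 44293) = (1914 + 185/4)/(2*(-57)*(1/154) - 44293) = 7841/(4*(-57/77 - 44293)) = 7841/(4*(-3410618/77)) = (7841/4)*(-77/3410618) = -603757/13642472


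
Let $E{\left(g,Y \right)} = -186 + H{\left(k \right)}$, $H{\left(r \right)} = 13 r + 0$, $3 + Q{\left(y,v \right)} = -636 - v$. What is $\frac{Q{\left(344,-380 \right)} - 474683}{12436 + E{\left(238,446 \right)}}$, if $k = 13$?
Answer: $- \frac{474942}{12419} \approx -38.243$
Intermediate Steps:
$Q{\left(y,v \right)} = -639 - v$ ($Q{\left(y,v \right)} = -3 - \left(636 + v\right) = -639 - v$)
$H{\left(r \right)} = 13 r$
$E{\left(g,Y \right)} = -17$ ($E{\left(g,Y \right)} = -186 + 13 \cdot 13 = -186 + 169 = -17$)
$\frac{Q{\left(344,-380 \right)} - 474683}{12436 + E{\left(238,446 \right)}} = \frac{\left(-639 - -380\right) - 474683}{12436 - 17} = \frac{\left(-639 + 380\right) - 474683}{12419} = \left(-259 - 474683\right) \frac{1}{12419} = \left(-474942\right) \frac{1}{12419} = - \frac{474942}{12419}$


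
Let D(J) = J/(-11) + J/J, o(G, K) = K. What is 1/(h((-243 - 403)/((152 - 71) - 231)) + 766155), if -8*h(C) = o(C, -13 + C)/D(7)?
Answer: 600/459694793 ≈ 1.3052e-6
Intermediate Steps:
D(J) = 1 - J/11 (D(J) = J*(-1/11) + 1 = -J/11 + 1 = 1 - J/11)
h(C) = 143/32 - 11*C/32 (h(C) = -(-13 + C)/(8*(1 - 1/11*7)) = -(-13 + C)/(8*(1 - 7/11)) = -(-13 + C)/(8*4/11) = -(-13 + C)*11/(8*4) = -(-143/4 + 11*C/4)/8 = 143/32 - 11*C/32)
1/(h((-243 - 403)/((152 - 71) - 231)) + 766155) = 1/((143/32 - 11*(-243 - 403)/(32*((152 - 71) - 231))) + 766155) = 1/((143/32 - (-3553)/(16*(81 - 231))) + 766155) = 1/((143/32 - (-3553)/(16*(-150))) + 766155) = 1/((143/32 - (-3553)*(-1)/(16*150)) + 766155) = 1/((143/32 - 11/32*323/75) + 766155) = 1/((143/32 - 3553/2400) + 766155) = 1/(1793/600 + 766155) = 1/(459694793/600) = 600/459694793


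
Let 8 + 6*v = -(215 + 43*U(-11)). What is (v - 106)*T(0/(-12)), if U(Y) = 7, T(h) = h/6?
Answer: 0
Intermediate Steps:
T(h) = h/6 (T(h) = h*(⅙) = h/6)
v = -262/3 (v = -4/3 + (-43/(1/(5 + 7)))/6 = -4/3 + (-43/(1/12))/6 = -4/3 + (-43/1/12)/6 = -4/3 + (-43*12)/6 = -4/3 + (⅙)*(-516) = -4/3 - 86 = -262/3 ≈ -87.333)
(v - 106)*T(0/(-12)) = (-262/3 - 106)*((0/(-12))/6) = -290*0*(-1/12)/9 = -290*0/9 = -580/3*0 = 0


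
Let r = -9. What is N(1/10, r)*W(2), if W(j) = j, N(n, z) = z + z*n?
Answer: -99/5 ≈ -19.800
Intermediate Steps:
N(n, z) = z + n*z
N(1/10, r)*W(2) = -9*(1 + 1/10)*2 = -9*(1 + ⅒)*2 = -9*11/10*2 = -99/10*2 = -99/5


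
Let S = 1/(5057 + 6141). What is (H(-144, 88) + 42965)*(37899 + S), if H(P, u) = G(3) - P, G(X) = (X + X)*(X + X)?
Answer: 18310436114435/11198 ≈ 1.6352e+9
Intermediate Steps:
G(X) = 4*X² (G(X) = (2*X)*(2*X) = 4*X²)
S = 1/11198 ≈ 8.9302e-5
H(P, u) = 36 - P (H(P, u) = 4*3² - P = 4*9 - P = 36 - P)
(H(-144, 88) + 42965)*(37899 + S) = ((36 - 1*(-144)) + 42965)*(37899 + 1/11198) = ((36 + 144) + 42965)*(424393003/11198) = (180 + 42965)*(424393003/11198) = 43145*(424393003/11198) = 18310436114435/11198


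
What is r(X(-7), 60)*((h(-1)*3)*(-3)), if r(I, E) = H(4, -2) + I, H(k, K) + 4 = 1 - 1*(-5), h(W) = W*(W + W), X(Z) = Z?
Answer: 90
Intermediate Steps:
h(W) = 2*W² (h(W) = W*(2*W) = 2*W²)
H(k, K) = 2 (H(k, K) = -4 + (1 - 1*(-5)) = -4 + (1 + 5) = -4 + 6 = 2)
r(I, E) = 2 + I
r(X(-7), 60)*((h(-1)*3)*(-3)) = (2 - 7)*(((2*(-1)²)*3)*(-3)) = -5*(2*1)*3*(-3) = -5*2*3*(-3) = -30*(-3) = -5*(-18) = 90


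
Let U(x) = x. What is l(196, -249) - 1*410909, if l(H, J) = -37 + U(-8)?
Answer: -410954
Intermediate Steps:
l(H, J) = -45 (l(H, J) = -37 - 8 = -45)
l(196, -249) - 1*410909 = -45 - 1*410909 = -45 - 410909 = -410954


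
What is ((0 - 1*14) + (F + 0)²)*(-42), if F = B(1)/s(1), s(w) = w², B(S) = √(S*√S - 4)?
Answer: 714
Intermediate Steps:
B(S) = √(-4 + S^(3/2)) (B(S) = √(S^(3/2) - 4) = √(-4 + S^(3/2)))
F = I*√3 (F = √(-4 + 1^(3/2))/(1²) = √(-4 + 1)/1 = √(-3)*1 = (I*√3)*1 = I*√3 ≈ 1.732*I)
((0 - 1*14) + (F + 0)²)*(-42) = ((0 - 1*14) + (I*√3 + 0)²)*(-42) = ((0 - 14) + (I*√3)²)*(-42) = (-14 - 3)*(-42) = -17*(-42) = 714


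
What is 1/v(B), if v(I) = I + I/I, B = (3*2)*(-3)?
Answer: -1/17 ≈ -0.058824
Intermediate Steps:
B = -18 (B = 6*(-3) = -18)
v(I) = 1 + I (v(I) = I + 1 = 1 + I)
1/v(B) = 1/(1 - 18) = 1/(-17) = -1/17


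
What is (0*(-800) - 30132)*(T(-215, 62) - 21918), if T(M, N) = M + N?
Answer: 665043372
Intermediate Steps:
(0*(-800) - 30132)*(T(-215, 62) - 21918) = (0*(-800) - 30132)*((-215 + 62) - 21918) = (0 - 30132)*(-153 - 21918) = -30132*(-22071) = 665043372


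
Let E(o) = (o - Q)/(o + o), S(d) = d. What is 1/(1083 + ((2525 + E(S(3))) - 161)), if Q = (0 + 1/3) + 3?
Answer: 18/62045 ≈ 0.00029011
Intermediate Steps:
Q = 10/3 (Q = (0 + ⅓) + 3 = ⅓ + 3 = 10/3 ≈ 3.3333)
E(o) = (-10/3 + o)/(2*o) (E(o) = (o - 1*10/3)/(o + o) = (o - 10/3)/((2*o)) = (-10/3 + o)*(1/(2*o)) = (-10/3 + o)/(2*o))
1/(1083 + ((2525 + E(S(3))) - 161)) = 1/(1083 + ((2525 + (⅙)*(-10 + 3*3)/3) - 161)) = 1/(1083 + ((2525 + (⅙)*(⅓)*(-10 + 9)) - 161)) = 1/(1083 + ((2525 + (⅙)*(⅓)*(-1)) - 161)) = 1/(1083 + ((2525 - 1/18) - 161)) = 1/(1083 + (45449/18 - 161)) = 1/(1083 + 42551/18) = 1/(62045/18) = 18/62045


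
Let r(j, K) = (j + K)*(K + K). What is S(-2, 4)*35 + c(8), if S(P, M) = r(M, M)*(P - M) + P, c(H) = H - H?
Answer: -13510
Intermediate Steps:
r(j, K) = 2*K*(K + j) (r(j, K) = (K + j)*(2*K) = 2*K*(K + j))
c(H) = 0
S(P, M) = P + 4*M²*(P - M) (S(P, M) = (2*M*(M + M))*(P - M) + P = (2*M*(2*M))*(P - M) + P = (4*M²)*(P - M) + P = 4*M²*(P - M) + P = P + 4*M²*(P - M))
S(-2, 4)*35 + c(8) = (-2 - 4*4³ + 4*(-2)*4²)*35 + 0 = (-2 - 4*64 + 4*(-2)*16)*35 + 0 = (-2 - 256 - 128)*35 + 0 = -386*35 + 0 = -13510 + 0 = -13510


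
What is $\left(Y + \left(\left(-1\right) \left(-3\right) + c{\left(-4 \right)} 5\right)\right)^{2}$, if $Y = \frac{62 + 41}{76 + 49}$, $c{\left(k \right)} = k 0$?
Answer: $\frac{228484}{15625} \approx 14.623$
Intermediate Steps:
$c{\left(k \right)} = 0$
$Y = \frac{103}{125} \approx 0.824$
$\left(Y + \left(\left(-1\right) \left(-3\right) + c{\left(-4 \right)} 5\right)\right)^{2} = \left(\frac{103}{125} + \left(\left(-1\right) \left(-3\right) + 0 \cdot 5\right)\right)^{2} = \left(\frac{103}{125} + \left(3 + 0\right)\right)^{2} = \left(\frac{103}{125} + 3\right)^{2} = \left(\frac{478}{125}\right)^{2} = \frac{228484}{15625}$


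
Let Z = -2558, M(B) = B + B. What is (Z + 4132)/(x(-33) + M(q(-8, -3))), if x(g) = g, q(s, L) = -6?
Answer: -1574/45 ≈ -34.978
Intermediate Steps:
M(B) = 2*B
(Z + 4132)/(x(-33) + M(q(-8, -3))) = (-2558 + 4132)/(-33 + 2*(-6)) = 1574/(-33 - 12) = 1574/(-45) = 1574*(-1/45) = -1574/45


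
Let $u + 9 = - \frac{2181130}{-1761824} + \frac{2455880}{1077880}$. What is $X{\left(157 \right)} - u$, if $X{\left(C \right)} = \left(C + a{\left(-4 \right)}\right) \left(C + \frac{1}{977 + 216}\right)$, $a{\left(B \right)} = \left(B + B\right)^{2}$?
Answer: $\frac{982757275642160089}{28319357247152} \approx 34703.0$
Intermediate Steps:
$a{\left(B \right)} = 4 B^{2}$ ($a{\left(B \right)} = \left(2 B\right)^{2} = 4 B^{2}$)
$X{\left(C \right)} = \left(64 + C\right) \left(\frac{1}{1193} + C\right)$ ($X{\left(C \right)} = \left(C + 4 \left(-4\right)^{2}\right) \left(C + \frac{1}{977 + 216}\right) = \left(C + 4 \cdot 16\right) \left(C + \frac{1}{1193}\right) = \left(C + 64\right) \left(C + \frac{1}{1193}\right) = \left(64 + C\right) \left(\frac{1}{1193} + C\right)$)
$u = - \frac{130168611857}{23737935664}$ ($u = -9 + \left(- \frac{2181130}{-1761824} + \frac{2455880}{1077880}\right) = -9 + \left(\left(-2181130\right) \left(- \frac{1}{1761824}\right) + 2455880 \cdot \frac{1}{1077880}\right) = -9 + \left(\frac{1090565}{880912} + \frac{61397}{26947}\right) = -9 + \frac{83472809119}{23737935664} = - \frac{130168611857}{23737935664} \approx -5.4836$)
$X{\left(157 \right)} - u = \left(\frac{64}{1193} + 157^{2} + \frac{76353}{1193} \cdot 157\right) - - \frac{130168611857}{23737935664} = \left(\frac{64}{1193} + 24649 + \frac{11987421}{1193}\right) + \frac{130168611857}{23737935664} = \frac{41393742}{1193} + \frac{130168611857}{23737935664} = \frac{982757275642160089}{28319357247152}$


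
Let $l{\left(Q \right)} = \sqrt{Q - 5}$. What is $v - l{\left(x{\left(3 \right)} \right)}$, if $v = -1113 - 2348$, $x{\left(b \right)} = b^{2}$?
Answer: $-3463$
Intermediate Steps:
$l{\left(Q \right)} = \sqrt{-5 + Q}$
$v = -3461$
$v - l{\left(x{\left(3 \right)} \right)} = -3461 - \sqrt{-5 + 3^{2}} = -3461 - \sqrt{-5 + 9} = -3461 - \sqrt{4} = -3461 - 2 = -3463$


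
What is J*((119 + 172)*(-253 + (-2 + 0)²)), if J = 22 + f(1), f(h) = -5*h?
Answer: -1231803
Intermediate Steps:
J = 17 (J = 22 - 5*1 = 22 - 5 = 17)
J*((119 + 172)*(-253 + (-2 + 0)²)) = 17*((119 + 172)*(-253 + (-2 + 0)²)) = 17*(291*(-253 + (-2)²)) = 17*(291*(-253 + 4)) = 17*(291*(-249)) = 17*(-72459) = -1231803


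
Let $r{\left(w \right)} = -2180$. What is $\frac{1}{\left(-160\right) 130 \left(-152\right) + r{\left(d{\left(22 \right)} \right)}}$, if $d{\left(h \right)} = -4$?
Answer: $\frac{1}{3159420} \approx 3.1651 \cdot 10^{-7}$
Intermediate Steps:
$\frac{1}{\left(-160\right) 130 \left(-152\right) + r{\left(d{\left(22 \right)} \right)}} = \frac{1}{\left(-160\right) 130 \left(-152\right) - 2180} = \frac{1}{\left(-20800\right) \left(-152\right) - 2180} = \frac{1}{3161600 - 2180} = \frac{1}{3159420}$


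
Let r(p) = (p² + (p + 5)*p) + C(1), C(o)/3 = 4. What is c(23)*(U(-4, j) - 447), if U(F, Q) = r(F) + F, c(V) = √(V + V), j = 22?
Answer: -427*√46 ≈ -2896.1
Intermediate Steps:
C(o) = 12 (C(o) = 3*4 = 12)
r(p) = 12 + p² + p*(5 + p) (r(p) = (p² + (p + 5)*p) + 12 = (p² + (5 + p)*p) + 12 = (p² + p*(5 + p)) + 12 = 12 + p² + p*(5 + p))
c(V) = √2*√V (c(V) = √(2*V) = √2*√V)
U(F, Q) = 12 + 2*F² + 6*F (U(F, Q) = (12 + 2*F² + 5*F) + F = 12 + 2*F² + 6*F)
c(23)*(U(-4, j) - 447) = (√2*√23)*((12 + 2*(-4)² + 6*(-4)) - 447) = √46*((12 + 2*16 - 24) - 447) = √46*((12 + 32 - 24) - 447) = √46*(20 - 447) = √46*(-427) = -427*√46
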